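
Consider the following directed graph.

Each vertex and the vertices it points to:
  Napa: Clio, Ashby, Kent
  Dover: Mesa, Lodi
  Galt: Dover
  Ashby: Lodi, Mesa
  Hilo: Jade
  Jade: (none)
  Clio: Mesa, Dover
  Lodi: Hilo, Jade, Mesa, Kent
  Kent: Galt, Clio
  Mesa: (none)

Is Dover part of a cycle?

Yes

Dover is on a cycle iff Dover can reach itself via ≥1 edge.
Dover → Lodi → Kent → Galt → Dover — yes.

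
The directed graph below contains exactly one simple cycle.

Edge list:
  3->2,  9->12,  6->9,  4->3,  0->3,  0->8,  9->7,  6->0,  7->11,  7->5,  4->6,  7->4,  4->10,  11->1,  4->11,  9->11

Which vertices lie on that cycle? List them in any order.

4, 6, 7, 9

DFS with gray/black marking from 4:
4 gray
  6 gray
    9 gray
      12 gray
      12 black
      7 gray
        7→4: 4 is gray → back edge
Back edge closes the cycle 4 → 6 → 9 → 7 → 4; its vertices are {4, 6, 7, 9}.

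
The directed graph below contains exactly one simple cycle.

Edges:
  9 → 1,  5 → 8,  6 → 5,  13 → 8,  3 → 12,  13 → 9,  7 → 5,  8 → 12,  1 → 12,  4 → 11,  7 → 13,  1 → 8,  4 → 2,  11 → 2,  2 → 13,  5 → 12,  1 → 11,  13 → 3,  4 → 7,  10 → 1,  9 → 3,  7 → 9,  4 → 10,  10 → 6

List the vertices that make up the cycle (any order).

DFS with gray/black marking from 2:
2 gray
  13 gray
    8 gray
      12 gray
      12 black
    8 black
    9 gray
      1 gray
        1→8: 8 black — skip
        11 gray
          11→2: 2 is gray → back edge
Back edge closes the cycle 2 → 13 → 9 → 1 → 11 → 2; its vertices are {1, 2, 9, 11, 13}.

1, 2, 9, 11, 13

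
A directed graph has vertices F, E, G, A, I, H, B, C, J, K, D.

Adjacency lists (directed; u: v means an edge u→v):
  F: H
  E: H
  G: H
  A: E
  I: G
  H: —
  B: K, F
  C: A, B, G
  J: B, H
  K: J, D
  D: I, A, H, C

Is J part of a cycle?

J is on a cycle iff J can reach itself via ≥1 edge.
J → B → K → J — yes.

Yes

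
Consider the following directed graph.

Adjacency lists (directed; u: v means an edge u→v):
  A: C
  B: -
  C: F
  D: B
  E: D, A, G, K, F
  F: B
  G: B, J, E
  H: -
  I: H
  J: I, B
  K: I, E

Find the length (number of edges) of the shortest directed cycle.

For each vertex v, BFS finds the shortest path from v back to v.
The shortest such closed walk is G → E → G, length 2.

2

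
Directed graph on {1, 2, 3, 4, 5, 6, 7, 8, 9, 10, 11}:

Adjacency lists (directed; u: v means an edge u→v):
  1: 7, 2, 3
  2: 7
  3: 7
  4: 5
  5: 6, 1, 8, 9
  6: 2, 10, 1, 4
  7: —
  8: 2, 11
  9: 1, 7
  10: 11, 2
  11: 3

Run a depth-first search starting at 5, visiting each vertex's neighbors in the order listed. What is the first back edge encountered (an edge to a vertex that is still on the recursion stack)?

DFS from 5 (visiting each vertex's neighbors in the order listed); mark gray on enter, black on exit:
5 gray
  6 gray
    2 gray
      7 gray
      7 black
    2 black
    10 gray
      11 gray
        3 gray
          3→7: 7 black — skip
        3 black
      11 black
      10→2: 2 black — skip
    10 black
    1 gray
      1→7: 7 black — skip
      1→2: 2 black — skip
      1→3: 3 black — skip
    1 black
    4 gray
      4→5: 5 is gray → back edge
First back edge: 4 → 5.

4→5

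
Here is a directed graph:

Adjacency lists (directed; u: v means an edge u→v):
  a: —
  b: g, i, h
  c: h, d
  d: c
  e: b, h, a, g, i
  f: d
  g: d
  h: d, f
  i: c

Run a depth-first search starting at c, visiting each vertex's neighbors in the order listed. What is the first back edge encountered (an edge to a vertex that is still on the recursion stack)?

d->c

DFS from c (visiting each vertex's neighbors in the order listed); mark gray on enter, black on exit:
c gray
  h gray
    d gray
      d→c: c is gray → back edge
First back edge: d → c.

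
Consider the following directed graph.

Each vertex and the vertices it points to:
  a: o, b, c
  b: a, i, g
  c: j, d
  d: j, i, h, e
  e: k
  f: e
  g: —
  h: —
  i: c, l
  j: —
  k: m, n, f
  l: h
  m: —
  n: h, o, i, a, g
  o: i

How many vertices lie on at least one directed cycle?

A vertex is on a directed cycle iff it belongs to a strongly connected component of size ≥ 2 (or has a self-loop).
The vertices on cycles are {a, b, c, d, e, f, i, k, n, o} — 10 in total.

10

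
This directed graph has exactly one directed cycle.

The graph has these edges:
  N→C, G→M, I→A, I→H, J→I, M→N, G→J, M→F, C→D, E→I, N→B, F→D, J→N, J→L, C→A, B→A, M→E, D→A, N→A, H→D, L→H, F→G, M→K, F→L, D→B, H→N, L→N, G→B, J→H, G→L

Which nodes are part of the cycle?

DFS with gray/black marking from M:
M gray
  F gray
    L gray
      N gray
        A gray
        A black
        C gray
          C→A: A black — skip
          D gray
            D→A: A black — skip
            B gray
              B→A: A black — skip
            B black
          D black
        C black
        N→B: B black — skip
      N black
      H gray
        H→N: N black — skip
        H→D: D black — skip
      H black
    L black
    F→D: D black — skip
    G gray
      G→M: M is gray → back edge
Back edge closes the cycle M → F → G → M; its vertices are {F, G, M}.

F, G, M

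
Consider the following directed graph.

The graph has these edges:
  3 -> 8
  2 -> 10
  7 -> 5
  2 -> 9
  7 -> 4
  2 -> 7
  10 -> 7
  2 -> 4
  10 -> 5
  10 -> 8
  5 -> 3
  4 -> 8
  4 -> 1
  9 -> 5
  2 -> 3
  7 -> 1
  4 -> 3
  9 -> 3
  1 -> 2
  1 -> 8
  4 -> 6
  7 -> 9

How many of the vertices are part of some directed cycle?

A vertex is on a directed cycle iff it belongs to a strongly connected component of size ≥ 2 (or has a self-loop).
The vertices on cycles are {1, 2, 4, 7, 10} — 5 in total.

5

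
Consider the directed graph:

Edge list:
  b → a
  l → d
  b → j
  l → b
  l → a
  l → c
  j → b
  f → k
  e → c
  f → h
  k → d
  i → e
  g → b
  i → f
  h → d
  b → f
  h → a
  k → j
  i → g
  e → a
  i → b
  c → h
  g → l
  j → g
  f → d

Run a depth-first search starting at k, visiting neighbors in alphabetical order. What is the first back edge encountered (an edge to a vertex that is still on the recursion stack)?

DFS from k (visiting neighbors in alphabetical order); mark gray on enter, black on exit:
k gray
  d gray
  d black
  j gray
    b gray
      a gray
      a black
      f gray
        f→d: d black — skip
        h gray
          h→a: a black — skip
          h→d: d black — skip
        h black
        f→k: k is gray → back edge
First back edge: f → k.

f→k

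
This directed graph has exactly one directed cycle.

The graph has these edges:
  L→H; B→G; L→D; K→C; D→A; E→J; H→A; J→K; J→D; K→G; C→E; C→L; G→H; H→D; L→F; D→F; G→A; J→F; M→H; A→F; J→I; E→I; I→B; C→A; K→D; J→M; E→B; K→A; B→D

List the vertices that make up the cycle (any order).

DFS with gray/black marking from C:
C gray
  A gray
    F gray
    F black
  A black
  E gray
    I gray
      B gray
        D gray
          D→F: F black — skip
          D→A: A black — skip
        D black
        G gray
          H gray
            H→D: D black — skip
            H→A: A black — skip
          H black
          G→A: A black — skip
        G black
      B black
    I black
    E→B: B black — skip
    J gray
      J→I: I black — skip
      J→D: D black — skip
      J→F: F black — skip
      K gray
        K→G: G black — skip
        K→C: C is gray → back edge
Back edge closes the cycle C → E → J → K → C; its vertices are {C, E, J, K}.

C, E, J, K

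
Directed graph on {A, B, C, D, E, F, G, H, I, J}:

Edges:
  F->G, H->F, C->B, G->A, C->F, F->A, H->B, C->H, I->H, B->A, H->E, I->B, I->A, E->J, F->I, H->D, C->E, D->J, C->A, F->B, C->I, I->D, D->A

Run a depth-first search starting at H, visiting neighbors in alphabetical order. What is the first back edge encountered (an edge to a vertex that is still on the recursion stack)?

I->H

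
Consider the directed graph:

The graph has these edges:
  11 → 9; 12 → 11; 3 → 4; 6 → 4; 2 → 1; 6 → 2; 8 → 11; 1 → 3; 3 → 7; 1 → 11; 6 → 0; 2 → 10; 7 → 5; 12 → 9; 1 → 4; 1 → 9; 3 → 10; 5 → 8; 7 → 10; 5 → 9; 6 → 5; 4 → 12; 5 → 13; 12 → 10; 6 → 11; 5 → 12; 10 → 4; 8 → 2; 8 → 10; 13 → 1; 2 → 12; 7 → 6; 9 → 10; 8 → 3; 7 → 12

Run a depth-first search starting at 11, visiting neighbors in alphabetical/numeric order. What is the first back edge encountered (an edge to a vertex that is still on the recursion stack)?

DFS from 11 (visiting neighbors in alphabetical/numeric order); mark gray on enter, black on exit:
11 gray
  9 gray
    10 gray
      4 gray
        12 gray
          12→9: 9 is gray → back edge
First back edge: 12 → 9.

12->9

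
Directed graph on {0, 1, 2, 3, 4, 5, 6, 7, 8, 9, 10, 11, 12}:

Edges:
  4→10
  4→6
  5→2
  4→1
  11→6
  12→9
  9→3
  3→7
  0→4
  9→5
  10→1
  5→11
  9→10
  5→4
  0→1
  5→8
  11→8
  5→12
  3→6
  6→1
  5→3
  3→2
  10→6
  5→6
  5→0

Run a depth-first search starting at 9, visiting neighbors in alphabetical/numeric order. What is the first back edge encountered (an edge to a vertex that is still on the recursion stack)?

DFS from 9 (visiting neighbors in alphabetical/numeric order); mark gray on enter, black on exit:
9 gray
  3 gray
    2 gray
    2 black
    6 gray
      1 gray
      1 black
    6 black
    7 gray
    7 black
  3 black
  5 gray
    0 gray
      0→1: 1 black — skip
      4 gray
        4→1: 1 black — skip
        4→6: 6 black — skip
        10 gray
          10→1: 1 black — skip
          10→6: 6 black — skip
        10 black
      4 black
    0 black
    5→2: 2 black — skip
    5→3: 3 black — skip
    5→4: 4 black — skip
    5→6: 6 black — skip
    8 gray
    8 black
    11 gray
      11→6: 6 black — skip
      11→8: 8 black — skip
    11 black
    12 gray
      12→9: 9 is gray → back edge
First back edge: 12 → 9.

12→9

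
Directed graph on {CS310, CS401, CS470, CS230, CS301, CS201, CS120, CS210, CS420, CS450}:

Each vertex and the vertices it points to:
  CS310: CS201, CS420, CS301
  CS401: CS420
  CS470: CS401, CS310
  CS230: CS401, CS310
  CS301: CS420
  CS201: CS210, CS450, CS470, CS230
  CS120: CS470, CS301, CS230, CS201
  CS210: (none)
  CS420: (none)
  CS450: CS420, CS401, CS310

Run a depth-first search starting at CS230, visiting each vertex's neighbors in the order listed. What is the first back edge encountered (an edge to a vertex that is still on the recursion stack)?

CS450→CS310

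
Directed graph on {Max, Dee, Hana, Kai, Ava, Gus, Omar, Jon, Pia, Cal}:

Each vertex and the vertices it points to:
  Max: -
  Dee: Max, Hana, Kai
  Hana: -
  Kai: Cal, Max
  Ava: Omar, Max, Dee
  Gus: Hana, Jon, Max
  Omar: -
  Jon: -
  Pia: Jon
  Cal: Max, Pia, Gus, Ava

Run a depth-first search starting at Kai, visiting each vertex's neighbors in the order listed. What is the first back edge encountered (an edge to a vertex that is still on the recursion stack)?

Dee→Kai

DFS from Kai (visiting each vertex's neighbors in the order listed); mark gray on enter, black on exit:
Kai gray
  Cal gray
    Max gray
    Max black
    Pia gray
      Jon gray
      Jon black
    Pia black
    Gus gray
      Hana gray
      Hana black
      Gus→Jon: Jon black — skip
      Gus→Max: Max black — skip
    Gus black
    Ava gray
      Omar gray
      Omar black
      Ava→Max: Max black — skip
      Dee gray
        Dee→Max: Max black — skip
        Dee→Hana: Hana black — skip
        Dee→Kai: Kai is gray → back edge
First back edge: Dee → Kai.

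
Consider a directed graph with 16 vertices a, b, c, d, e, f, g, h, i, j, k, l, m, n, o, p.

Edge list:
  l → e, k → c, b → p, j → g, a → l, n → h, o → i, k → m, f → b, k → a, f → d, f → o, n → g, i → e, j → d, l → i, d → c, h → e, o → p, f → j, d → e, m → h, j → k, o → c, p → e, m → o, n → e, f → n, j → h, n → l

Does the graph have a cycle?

No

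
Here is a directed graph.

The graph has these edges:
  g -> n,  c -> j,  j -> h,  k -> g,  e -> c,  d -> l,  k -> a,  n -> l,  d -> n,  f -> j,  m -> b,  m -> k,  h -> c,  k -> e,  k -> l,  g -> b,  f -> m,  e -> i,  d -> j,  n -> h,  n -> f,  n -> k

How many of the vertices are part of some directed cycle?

8

A vertex is on a directed cycle iff it belongs to a strongly connected component of size ≥ 2 (or has a self-loop).
The vertices on cycles are {c, f, g, h, j, k, m, n} — 8 in total.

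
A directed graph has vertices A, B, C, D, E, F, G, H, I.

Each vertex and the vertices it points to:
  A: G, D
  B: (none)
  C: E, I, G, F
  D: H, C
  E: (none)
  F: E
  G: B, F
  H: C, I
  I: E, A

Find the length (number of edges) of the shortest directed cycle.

For each vertex v, BFS finds the shortest path from v back to v.
The shortest such closed walk is I → A → D → C → I, length 4.

4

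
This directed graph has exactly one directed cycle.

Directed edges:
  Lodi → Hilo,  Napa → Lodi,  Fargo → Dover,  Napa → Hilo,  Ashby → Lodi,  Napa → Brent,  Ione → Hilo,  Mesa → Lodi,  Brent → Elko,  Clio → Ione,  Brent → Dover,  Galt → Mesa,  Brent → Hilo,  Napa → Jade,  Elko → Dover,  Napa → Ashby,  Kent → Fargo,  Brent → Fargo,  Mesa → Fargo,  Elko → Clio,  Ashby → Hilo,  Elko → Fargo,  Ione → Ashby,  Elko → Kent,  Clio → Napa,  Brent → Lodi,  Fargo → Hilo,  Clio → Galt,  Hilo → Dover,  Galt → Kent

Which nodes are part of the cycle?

DFS with gray/black marking from Clio:
Clio gray
  Galt gray
    Kent gray
      Fargo gray
        Dover gray
        Dover black
        Hilo gray
          Hilo→Dover: Dover black — skip
        Hilo black
      Fargo black
    Kent black
    Mesa gray
      Lodi gray
        Lodi→Hilo: Hilo black — skip
      Lodi black
      Mesa→Fargo: Fargo black — skip
    Mesa black
  Galt black
  Napa gray
    Ashby gray
      Ashby→Lodi: Lodi black — skip
      Ashby→Hilo: Hilo black — skip
    Ashby black
    Jade gray
    Jade black
    Napa→Lodi: Lodi black — skip
    Napa→Hilo: Hilo black — skip
    Brent gray
      Brent→Lodi: Lodi black — skip
      Brent→Dover: Dover black — skip
      Brent→Hilo: Hilo black — skip
      Brent→Fargo: Fargo black — skip
      Elko gray
        Elko→Kent: Kent black — skip
        Elko→Dover: Dover black — skip
        Elko→Clio: Clio is gray → back edge
Back edge closes the cycle Clio → Napa → Brent → Elko → Clio; its vertices are {Clio, Elko, Napa, Brent}.

Clio, Elko, Napa, Brent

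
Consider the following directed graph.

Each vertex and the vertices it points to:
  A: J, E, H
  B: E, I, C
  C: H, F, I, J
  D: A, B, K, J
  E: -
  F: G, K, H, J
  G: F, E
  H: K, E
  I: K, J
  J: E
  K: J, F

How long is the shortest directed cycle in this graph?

For each vertex v, BFS finds the shortest path from v back to v.
The shortest such closed walk is F → G → F, length 2.

2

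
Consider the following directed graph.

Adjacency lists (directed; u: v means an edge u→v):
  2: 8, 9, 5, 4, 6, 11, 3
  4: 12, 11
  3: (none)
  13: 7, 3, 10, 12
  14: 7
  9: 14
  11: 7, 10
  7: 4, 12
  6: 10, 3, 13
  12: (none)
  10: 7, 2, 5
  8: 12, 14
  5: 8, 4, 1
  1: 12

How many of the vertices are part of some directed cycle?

11

A vertex is on a directed cycle iff it belongs to a strongly connected component of size ≥ 2 (or has a self-loop).
The vertices on cycles are {2, 4, 5, 6, 7, 8, 9, 10, 11, 13, 14} — 11 in total.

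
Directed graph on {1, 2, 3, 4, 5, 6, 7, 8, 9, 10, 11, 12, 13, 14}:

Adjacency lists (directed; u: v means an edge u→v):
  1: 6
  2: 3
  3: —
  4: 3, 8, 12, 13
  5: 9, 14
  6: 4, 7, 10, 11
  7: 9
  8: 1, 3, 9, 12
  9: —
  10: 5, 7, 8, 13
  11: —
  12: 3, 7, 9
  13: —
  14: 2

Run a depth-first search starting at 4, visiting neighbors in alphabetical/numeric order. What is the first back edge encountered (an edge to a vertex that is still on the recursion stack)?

DFS from 4 (visiting neighbors in alphabetical/numeric order); mark gray on enter, black on exit:
4 gray
  3 gray
  3 black
  8 gray
    1 gray
      6 gray
        6→4: 4 is gray → back edge
First back edge: 6 → 4.

6→4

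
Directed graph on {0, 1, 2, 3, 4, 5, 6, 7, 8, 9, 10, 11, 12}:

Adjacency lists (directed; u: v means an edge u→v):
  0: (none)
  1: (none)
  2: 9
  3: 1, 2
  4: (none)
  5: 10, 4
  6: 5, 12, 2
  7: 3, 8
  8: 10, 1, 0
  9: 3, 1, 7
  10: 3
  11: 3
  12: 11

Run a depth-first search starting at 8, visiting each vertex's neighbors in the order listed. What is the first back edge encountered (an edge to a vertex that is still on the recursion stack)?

DFS from 8 (visiting each vertex's neighbors in the order listed); mark gray on enter, black on exit:
8 gray
  10 gray
    3 gray
      1 gray
      1 black
      2 gray
        9 gray
          9→3: 3 is gray → back edge
First back edge: 9 → 3.

9->3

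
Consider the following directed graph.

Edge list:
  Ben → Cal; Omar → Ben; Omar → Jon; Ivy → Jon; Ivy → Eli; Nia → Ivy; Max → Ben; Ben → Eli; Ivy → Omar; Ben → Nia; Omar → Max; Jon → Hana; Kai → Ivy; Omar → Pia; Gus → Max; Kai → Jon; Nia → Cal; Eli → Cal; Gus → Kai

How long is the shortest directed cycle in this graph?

4

For each vertex v, BFS finds the shortest path from v back to v.
The shortest such closed walk is Ivy → Omar → Ben → Nia → Ivy, length 4.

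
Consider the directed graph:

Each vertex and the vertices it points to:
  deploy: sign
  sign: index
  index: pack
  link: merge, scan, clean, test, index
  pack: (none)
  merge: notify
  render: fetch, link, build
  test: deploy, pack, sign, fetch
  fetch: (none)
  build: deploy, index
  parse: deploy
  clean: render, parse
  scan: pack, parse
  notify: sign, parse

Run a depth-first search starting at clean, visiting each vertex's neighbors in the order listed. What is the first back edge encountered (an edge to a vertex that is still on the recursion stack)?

link->clean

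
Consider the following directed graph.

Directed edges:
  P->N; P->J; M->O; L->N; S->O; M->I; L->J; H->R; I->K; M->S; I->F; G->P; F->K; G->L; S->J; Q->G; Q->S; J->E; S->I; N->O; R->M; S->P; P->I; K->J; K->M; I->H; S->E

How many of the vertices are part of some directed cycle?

8

A vertex is on a directed cycle iff it belongs to a strongly connected component of size ≥ 2 (or has a self-loop).
The vertices on cycles are {F, H, I, K, M, P, R, S} — 8 in total.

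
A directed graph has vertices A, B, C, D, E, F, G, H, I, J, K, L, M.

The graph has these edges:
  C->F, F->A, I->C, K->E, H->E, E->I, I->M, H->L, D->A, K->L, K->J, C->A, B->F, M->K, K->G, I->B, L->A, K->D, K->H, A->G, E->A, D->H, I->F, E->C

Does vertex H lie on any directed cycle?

H is on a cycle iff H can reach itself via ≥1 edge.
H → E → I → M → K → H — yes.

Yes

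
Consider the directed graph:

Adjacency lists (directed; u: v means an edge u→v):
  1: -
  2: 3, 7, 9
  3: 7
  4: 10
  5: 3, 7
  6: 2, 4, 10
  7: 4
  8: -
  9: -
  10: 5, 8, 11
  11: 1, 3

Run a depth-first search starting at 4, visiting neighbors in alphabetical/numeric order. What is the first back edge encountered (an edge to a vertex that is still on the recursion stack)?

DFS from 4 (visiting neighbors in alphabetical/numeric order); mark gray on enter, black on exit:
4 gray
  10 gray
    5 gray
      3 gray
        7 gray
          7→4: 4 is gray → back edge
First back edge: 7 → 4.

7->4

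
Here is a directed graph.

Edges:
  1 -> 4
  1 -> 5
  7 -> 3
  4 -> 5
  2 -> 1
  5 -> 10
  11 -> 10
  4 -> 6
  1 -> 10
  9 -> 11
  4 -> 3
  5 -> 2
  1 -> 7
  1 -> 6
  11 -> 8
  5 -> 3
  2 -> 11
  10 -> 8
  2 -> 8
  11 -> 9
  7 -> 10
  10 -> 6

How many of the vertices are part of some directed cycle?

A vertex is on a directed cycle iff it belongs to a strongly connected component of size ≥ 2 (or has a self-loop).
The vertices on cycles are {1, 2, 4, 5, 9, 11} — 6 in total.

6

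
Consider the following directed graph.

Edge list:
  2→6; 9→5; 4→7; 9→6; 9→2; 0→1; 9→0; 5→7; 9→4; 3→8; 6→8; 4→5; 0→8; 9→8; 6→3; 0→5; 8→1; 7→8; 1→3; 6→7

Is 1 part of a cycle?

Yes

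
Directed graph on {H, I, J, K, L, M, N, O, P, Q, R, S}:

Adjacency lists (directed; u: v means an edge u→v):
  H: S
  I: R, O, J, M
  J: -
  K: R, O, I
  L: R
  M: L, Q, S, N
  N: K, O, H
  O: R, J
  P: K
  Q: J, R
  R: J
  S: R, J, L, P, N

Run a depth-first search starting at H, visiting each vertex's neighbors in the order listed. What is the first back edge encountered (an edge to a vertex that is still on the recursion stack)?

M→S

DFS from H (visiting each vertex's neighbors in the order listed); mark gray on enter, black on exit:
H gray
  S gray
    R gray
      J gray
      J black
    R black
    S→J: J black — skip
    L gray
      L→R: R black — skip
    L black
    P gray
      K gray
        K→R: R black — skip
        O gray
          O→R: R black — skip
          O→J: J black — skip
        O black
        I gray
          I→R: R black — skip
          I→O: O black — skip
          I→J: J black — skip
          M gray
            M→L: L black — skip
            Q gray
              Q→J: J black — skip
              Q→R: R black — skip
            Q black
            M→S: S is gray → back edge
First back edge: M → S.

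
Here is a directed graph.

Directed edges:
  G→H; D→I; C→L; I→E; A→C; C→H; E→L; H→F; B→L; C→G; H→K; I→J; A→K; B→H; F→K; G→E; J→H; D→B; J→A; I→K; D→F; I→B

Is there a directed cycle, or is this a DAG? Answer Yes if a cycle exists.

No

DFS with white/gray/black marking, starting from G:
G gray
  H gray
    F gray
      K gray
      K black
    F black
    H→K: K black — skip
  H black
  E gray
    L gray
    L black
  E black
G black
A gray
  A→K: K black — skip
  C gray
    C→L: L black — skip
    C→G: G black — skip
    C→H: H black — skip
  C black
A black
B gray
  B→H: H black — skip
  B→L: L black — skip
B black
D gray
  I gray
    I→K: K black — skip
    J gray
      J→A: A black — skip
      J→H: H black — skip
    J black
    I→B: B black — skip
    I→E: E black — skip
  I black
  D→F: F black — skip
  D→B: B black — skip
D black
Every edge goes to a white or black vertex — no back edge, so the graph is acyclic.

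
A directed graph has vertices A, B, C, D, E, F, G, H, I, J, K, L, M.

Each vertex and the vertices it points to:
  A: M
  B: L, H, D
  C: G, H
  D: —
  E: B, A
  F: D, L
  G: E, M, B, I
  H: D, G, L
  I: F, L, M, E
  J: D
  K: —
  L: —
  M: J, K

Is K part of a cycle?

K lies on a cycle iff there is a path from K back to itself.
Exploring from K, it never reaches itself; equivalently, its strongly connected component is a singleton.

No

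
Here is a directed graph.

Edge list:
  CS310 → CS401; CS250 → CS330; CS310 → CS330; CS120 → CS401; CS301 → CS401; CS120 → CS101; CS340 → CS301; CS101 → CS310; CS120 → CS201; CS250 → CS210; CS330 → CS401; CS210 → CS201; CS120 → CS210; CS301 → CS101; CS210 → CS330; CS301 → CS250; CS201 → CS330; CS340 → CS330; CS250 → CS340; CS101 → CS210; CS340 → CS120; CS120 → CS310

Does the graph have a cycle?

DFS with white/gray/black marking, starting from CS401:
CS401 gray
CS401 black
CS301 gray
  CS250 gray
    CS340 gray
      CS340→CS301: CS301 is gray → back edge
Back edge found, so a cycle exists: CS301 → CS250 → CS340 → CS301.

Yes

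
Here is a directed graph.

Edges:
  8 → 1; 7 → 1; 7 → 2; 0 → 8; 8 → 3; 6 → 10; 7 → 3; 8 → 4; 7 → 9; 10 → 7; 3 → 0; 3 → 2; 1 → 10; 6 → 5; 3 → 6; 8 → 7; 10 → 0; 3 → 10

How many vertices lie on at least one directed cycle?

7

A vertex is on a directed cycle iff it belongs to a strongly connected component of size ≥ 2 (or has a self-loop).
The vertices on cycles are {0, 1, 3, 6, 7, 8, 10} — 7 in total.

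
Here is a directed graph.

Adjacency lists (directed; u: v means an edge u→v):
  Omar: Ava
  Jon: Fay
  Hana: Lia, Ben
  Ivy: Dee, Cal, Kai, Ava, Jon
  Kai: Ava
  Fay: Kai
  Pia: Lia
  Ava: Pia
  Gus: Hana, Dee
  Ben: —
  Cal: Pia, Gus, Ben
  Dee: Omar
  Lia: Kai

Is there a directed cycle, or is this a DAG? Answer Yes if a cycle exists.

DFS with white/gray/black marking, starting from Kai:
Kai gray
  Ava gray
    Pia gray
      Lia gray
        Lia→Kai: Kai is gray → back edge
Back edge found, so a cycle exists: Kai → Ava → Pia → Lia → Kai.

Yes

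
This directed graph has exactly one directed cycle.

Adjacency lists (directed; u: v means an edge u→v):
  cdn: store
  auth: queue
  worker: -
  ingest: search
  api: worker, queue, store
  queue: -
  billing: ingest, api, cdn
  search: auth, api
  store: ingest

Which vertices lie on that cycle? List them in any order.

DFS with gray/black marking from ingest:
ingest gray
  search gray
    auth gray
      queue gray
      queue black
    auth black
    api gray
      worker gray
      worker black
      api→queue: queue black — skip
      store gray
        store→ingest: ingest is gray → back edge
Back edge closes the cycle ingest → search → api → store → ingest; its vertices are {api, store, ingest, search}.

api, store, ingest, search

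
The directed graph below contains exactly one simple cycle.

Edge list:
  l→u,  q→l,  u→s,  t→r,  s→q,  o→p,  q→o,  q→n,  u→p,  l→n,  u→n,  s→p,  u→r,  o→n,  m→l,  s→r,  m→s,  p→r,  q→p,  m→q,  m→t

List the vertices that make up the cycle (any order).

l, q, s, u

DFS with gray/black marking from q:
q gray
  o gray
    n gray
    n black
    p gray
      r gray
      r black
    p black
  o black
  l gray
    u gray
      s gray
        s→q: q is gray → back edge
Back edge closes the cycle q → l → u → s → q; its vertices are {l, q, s, u}.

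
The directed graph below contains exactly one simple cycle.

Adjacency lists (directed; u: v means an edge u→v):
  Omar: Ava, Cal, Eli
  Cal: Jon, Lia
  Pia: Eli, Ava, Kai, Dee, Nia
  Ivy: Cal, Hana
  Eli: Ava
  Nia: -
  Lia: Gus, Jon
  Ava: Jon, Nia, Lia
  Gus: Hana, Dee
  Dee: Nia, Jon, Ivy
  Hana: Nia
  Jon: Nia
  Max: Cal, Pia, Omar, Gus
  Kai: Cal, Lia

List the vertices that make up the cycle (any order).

DFS with gray/black marking from Gus:
Gus gray
  Hana gray
    Nia gray
    Nia black
  Hana black
  Dee gray
    Dee→Nia: Nia black — skip
    Jon gray
      Jon→Nia: Nia black — skip
    Jon black
    Ivy gray
      Cal gray
        Cal→Jon: Jon black — skip
        Lia gray
          Lia→Gus: Gus is gray → back edge
Back edge closes the cycle Gus → Dee → Ivy → Cal → Lia → Gus; its vertices are {Cal, Dee, Gus, Ivy, Lia}.

Cal, Dee, Gus, Ivy, Lia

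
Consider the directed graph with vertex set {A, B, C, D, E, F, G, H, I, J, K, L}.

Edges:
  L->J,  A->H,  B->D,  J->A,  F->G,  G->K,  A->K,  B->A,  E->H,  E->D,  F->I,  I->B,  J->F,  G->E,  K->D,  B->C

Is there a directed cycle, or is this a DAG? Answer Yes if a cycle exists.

No

DFS with white/gray/black marking, starting from I:
I gray
  B gray
    C gray
    C black
    D gray
    D black
    A gray
      K gray
        K→D: D black — skip
      K black
      H gray
      H black
    A black
  B black
I black
E gray
  E→H: H black — skip
  E→D: D black — skip
E black
F gray
  G gray
    G→E: E black — skip
    G→K: K black — skip
  G black
  F→I: I black — skip
F black
J gray
  J→A: A black — skip
  J→F: F black — skip
J black
L gray
  L→J: J black — skip
L black
Every edge goes to a white or black vertex — no back edge, so the graph is acyclic.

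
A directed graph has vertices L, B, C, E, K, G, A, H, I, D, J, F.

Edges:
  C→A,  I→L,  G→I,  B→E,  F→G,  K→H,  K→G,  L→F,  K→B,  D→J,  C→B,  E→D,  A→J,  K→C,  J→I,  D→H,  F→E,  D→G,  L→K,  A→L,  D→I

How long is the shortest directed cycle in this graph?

4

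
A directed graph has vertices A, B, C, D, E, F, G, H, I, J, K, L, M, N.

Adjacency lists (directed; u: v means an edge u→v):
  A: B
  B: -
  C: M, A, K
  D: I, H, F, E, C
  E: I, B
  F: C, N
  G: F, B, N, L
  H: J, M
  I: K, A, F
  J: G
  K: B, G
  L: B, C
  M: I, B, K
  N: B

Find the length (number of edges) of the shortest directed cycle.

For each vertex v, BFS finds the shortest path from v back to v.
The shortest such closed walk is C → K → G → F → C, length 4.

4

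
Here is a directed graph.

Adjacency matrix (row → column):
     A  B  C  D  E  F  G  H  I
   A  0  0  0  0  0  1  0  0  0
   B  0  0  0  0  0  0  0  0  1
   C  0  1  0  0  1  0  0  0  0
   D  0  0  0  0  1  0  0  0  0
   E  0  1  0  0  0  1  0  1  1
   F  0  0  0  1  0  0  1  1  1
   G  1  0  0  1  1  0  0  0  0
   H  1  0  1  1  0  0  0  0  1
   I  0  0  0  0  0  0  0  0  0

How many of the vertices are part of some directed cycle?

A vertex is on a directed cycle iff it belongs to a strongly connected component of size ≥ 2 (or has a self-loop).
The vertices on cycles are {A, C, D, E, F, G, H} — 7 in total.

7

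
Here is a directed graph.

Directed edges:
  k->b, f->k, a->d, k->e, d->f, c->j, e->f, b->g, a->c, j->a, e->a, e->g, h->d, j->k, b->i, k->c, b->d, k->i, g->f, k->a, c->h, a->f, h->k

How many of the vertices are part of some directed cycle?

10

A vertex is on a directed cycle iff it belongs to a strongly connected component of size ≥ 2 (or has a self-loop).
The vertices on cycles are {a, b, c, d, e, f, g, h, j, k} — 10 in total.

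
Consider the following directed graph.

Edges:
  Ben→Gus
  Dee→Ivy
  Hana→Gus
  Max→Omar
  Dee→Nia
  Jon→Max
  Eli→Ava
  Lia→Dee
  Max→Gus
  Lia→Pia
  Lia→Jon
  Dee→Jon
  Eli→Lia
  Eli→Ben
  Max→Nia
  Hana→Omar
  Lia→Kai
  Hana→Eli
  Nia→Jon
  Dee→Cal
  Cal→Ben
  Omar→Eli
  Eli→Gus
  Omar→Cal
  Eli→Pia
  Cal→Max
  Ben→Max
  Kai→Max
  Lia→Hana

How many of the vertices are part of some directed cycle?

11

A vertex is on a directed cycle iff it belongs to a strongly connected component of size ≥ 2 (or has a self-loop).
The vertices on cycles are {Ben, Cal, Dee, Eli, Jon, Kai, Lia, Max, Nia, Hana, Omar} — 11 in total.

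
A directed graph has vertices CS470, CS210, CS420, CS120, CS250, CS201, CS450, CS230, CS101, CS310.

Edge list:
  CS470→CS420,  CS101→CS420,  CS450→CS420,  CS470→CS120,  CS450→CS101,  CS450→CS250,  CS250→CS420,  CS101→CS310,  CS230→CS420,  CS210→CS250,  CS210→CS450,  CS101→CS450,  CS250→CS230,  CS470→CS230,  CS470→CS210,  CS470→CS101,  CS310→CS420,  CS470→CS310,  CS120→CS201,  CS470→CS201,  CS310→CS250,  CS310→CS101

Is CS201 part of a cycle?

CS201 lies on a cycle iff there is a path from CS201 back to itself.
Exploring from CS201, it never reaches itself; equivalently, its strongly connected component is a singleton.

No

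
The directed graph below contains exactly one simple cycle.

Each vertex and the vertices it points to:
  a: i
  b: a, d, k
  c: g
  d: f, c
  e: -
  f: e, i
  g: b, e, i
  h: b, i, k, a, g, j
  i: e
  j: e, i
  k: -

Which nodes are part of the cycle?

b, c, d, g

DFS with gray/black marking from b:
b gray
  a gray
    i gray
      e gray
      e black
    i black
  a black
  d gray
    f gray
      f→e: e black — skip
      f→i: i black — skip
    f black
    c gray
      g gray
        g→b: b is gray → back edge
Back edge closes the cycle b → d → c → g → b; its vertices are {b, c, d, g}.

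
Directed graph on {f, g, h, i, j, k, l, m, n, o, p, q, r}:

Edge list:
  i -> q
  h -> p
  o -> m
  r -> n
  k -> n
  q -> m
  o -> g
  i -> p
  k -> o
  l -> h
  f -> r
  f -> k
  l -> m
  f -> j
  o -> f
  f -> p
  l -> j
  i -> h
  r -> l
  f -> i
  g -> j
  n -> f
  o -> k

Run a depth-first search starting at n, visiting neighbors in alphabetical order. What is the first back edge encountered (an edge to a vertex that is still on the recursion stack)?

DFS from n (visiting neighbors in alphabetical order); mark gray on enter, black on exit:
n gray
  f gray
    i gray
      h gray
        p gray
        p black
      h black
      i→p: p black — skip
      q gray
        m gray
        m black
      q black
    i black
    j gray
    j black
    k gray
      k→n: n is gray → back edge
First back edge: k → n.

k→n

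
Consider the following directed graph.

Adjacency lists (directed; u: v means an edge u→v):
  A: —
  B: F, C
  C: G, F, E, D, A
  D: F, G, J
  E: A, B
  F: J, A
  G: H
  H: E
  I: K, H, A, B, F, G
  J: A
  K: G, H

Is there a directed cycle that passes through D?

Yes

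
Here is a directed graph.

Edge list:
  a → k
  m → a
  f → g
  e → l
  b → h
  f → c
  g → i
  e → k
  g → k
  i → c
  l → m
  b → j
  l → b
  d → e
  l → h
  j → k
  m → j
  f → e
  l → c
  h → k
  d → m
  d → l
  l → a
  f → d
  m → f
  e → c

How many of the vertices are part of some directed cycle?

5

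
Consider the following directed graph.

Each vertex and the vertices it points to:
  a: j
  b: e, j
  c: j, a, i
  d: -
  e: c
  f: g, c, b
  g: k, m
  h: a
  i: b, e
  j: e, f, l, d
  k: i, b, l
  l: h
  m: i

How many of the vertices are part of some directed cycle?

A vertex is on a directed cycle iff it belongs to a strongly connected component of size ≥ 2 (or has a self-loop).
The vertices on cycles are {a, b, c, e, f, g, h, i, j, k, l, m} — 12 in total.

12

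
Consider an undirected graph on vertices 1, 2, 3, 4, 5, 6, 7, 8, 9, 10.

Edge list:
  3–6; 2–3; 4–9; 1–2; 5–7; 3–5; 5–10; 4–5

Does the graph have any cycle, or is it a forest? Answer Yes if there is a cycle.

DFS, tracking each vertex's parent; an edge to a visited non-parent vertex closes a cycle.
Start from 4:
visit 4 (parent –)
  visit 9 (parent 4)
    9–4: parent, skip
  visit 5 (parent 4)
    visit 10 (parent 5)
      10–5: parent, skip
    visit 3 (parent 5)
      visit 6 (parent 3)
        6–3: parent, skip
      visit 2 (parent 3)
        2–3: parent, skip
        visit 1 (parent 2)
          1–2: parent, skip
      3–5: parent, skip
    visit 7 (parent 5)
      7–5: parent, skip
    5–4: parent, skip
visit 8 (parent –)
No non-parent visited neighbor found — the graph is a forest.

No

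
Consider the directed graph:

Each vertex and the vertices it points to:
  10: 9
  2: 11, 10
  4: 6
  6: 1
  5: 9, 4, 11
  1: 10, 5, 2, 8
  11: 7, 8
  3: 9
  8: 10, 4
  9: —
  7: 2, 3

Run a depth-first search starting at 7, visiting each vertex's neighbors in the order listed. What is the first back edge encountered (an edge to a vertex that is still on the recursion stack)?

11→7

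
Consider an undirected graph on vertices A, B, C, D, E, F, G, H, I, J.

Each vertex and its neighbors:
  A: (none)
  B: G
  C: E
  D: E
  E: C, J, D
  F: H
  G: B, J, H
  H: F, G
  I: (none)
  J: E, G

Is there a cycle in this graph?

DFS, tracking each vertex's parent; an edge to a visited non-parent vertex closes a cycle.
Start from D:
visit D (parent –)
  visit E (parent D)
    visit C (parent E)
      C–E: parent, skip
    visit J (parent E)
      J–E: parent, skip
      visit G (parent J)
        visit B (parent G)
          B–G: parent, skip
        G–J: parent, skip
        visit H (parent G)
          visit F (parent H)
            F–H: parent, skip
          H–G: parent, skip
    E–D: parent, skip
visit A (parent –)
visit I (parent –)
No non-parent visited neighbor found — the graph is a forest.

No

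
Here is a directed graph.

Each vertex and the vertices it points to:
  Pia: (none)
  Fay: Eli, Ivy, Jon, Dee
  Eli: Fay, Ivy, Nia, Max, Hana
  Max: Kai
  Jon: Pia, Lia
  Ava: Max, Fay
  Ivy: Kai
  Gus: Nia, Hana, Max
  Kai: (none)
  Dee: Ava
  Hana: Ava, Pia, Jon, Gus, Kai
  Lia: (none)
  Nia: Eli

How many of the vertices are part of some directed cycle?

7

A vertex is on a directed cycle iff it belongs to a strongly connected component of size ≥ 2 (or has a self-loop).
The vertices on cycles are {Ava, Dee, Eli, Fay, Gus, Nia, Hana} — 7 in total.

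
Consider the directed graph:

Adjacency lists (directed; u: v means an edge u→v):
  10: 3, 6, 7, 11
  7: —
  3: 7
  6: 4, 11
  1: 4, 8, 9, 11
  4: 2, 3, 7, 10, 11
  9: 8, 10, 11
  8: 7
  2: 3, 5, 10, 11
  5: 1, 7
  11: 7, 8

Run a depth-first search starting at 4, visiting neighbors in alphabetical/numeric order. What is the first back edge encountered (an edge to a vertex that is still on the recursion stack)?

DFS from 4 (visiting neighbors in alphabetical/numeric order); mark gray on enter, black on exit:
4 gray
  2 gray
    3 gray
      7 gray
      7 black
    3 black
    5 gray
      1 gray
        1→4: 4 is gray → back edge
First back edge: 1 → 4.

1→4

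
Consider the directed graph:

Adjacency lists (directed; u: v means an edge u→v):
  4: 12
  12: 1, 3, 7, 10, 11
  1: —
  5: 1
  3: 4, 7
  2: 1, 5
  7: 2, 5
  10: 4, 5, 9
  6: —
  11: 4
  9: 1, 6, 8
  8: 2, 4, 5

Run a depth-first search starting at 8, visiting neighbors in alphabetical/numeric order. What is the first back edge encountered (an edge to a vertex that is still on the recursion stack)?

3->4

DFS from 8 (visiting neighbors in alphabetical/numeric order); mark gray on enter, black on exit:
8 gray
  2 gray
    1 gray
    1 black
    5 gray
      5→1: 1 black — skip
    5 black
  2 black
  4 gray
    12 gray
      12→1: 1 black — skip
      3 gray
        3→4: 4 is gray → back edge
First back edge: 3 → 4.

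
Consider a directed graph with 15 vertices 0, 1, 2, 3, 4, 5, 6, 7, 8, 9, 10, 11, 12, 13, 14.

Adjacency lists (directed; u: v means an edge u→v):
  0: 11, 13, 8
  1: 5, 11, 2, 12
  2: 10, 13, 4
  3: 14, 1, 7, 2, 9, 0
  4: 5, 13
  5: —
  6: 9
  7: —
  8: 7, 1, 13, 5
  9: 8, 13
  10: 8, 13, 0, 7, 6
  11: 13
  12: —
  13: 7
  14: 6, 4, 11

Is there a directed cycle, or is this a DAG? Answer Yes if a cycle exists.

Yes

DFS with white/gray/black marking, starting from 5:
5 gray
5 black
0 gray
  11 gray
    13 gray
      7 gray
      7 black
    13 black
  11 black
  0→13: 13 black — skip
  8 gray
    8→7: 7 black — skip
    1 gray
      1→5: 5 black — skip
      1→11: 11 black — skip
      2 gray
        10 gray
          10→8: 8 is gray → back edge
Back edge found, so a cycle exists: 8 → 1 → 2 → 10 → 8.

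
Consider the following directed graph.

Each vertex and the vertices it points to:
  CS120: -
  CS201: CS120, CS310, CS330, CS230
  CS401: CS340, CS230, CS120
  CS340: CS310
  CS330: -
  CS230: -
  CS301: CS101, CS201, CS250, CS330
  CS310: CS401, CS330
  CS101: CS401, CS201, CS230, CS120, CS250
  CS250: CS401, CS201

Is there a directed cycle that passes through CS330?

No

CS330 lies on a cycle iff there is a path from CS330 back to itself.
Exploring from CS330, it never reaches itself; equivalently, its strongly connected component is a singleton.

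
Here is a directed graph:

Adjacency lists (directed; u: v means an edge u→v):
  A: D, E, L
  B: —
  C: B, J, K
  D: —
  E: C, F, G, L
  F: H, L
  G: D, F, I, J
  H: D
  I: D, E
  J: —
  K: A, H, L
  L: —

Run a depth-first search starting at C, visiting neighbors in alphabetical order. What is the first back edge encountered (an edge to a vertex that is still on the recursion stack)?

DFS from C (visiting neighbors in alphabetical order); mark gray on enter, black on exit:
C gray
  B gray
  B black
  J gray
  J black
  K gray
    A gray
      D gray
      D black
      E gray
        E→C: C is gray → back edge
First back edge: E → C.

E→C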